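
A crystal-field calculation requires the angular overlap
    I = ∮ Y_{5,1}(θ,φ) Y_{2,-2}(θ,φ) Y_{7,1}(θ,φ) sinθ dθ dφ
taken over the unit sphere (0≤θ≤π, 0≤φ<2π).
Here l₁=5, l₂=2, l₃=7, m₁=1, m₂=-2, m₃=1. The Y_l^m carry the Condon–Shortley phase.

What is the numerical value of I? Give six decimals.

-0.094812

Rules hold: Σm=0, L=14 even, 3≤7≤7.
N = 11·5·15 = 825
Δ = 0!·10!·4!/15! = 1/15015
Racah Σ t=0..0: t=0:+1/57600 = 1/57600
⇒ 3j(5 2 7; 0 0 0)² = 21/715, sgn -1
Racah Σ t=0..0: t=0:+1/414720 = 1/414720
⇒ 3j(5 2 7; 1 -2 1)² = 2/429, sgn +1
4πI² = N·(3j₀)²·(3jₘ)² = 210/1859
I = -1·√(0.112964/4π) = -0.09481237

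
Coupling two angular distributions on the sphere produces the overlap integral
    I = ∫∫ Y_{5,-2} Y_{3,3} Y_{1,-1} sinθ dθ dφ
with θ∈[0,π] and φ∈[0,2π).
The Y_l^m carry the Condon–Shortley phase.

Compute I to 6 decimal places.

|5−3|≤1≤5+3 violated ⇒ I = 0

0.000000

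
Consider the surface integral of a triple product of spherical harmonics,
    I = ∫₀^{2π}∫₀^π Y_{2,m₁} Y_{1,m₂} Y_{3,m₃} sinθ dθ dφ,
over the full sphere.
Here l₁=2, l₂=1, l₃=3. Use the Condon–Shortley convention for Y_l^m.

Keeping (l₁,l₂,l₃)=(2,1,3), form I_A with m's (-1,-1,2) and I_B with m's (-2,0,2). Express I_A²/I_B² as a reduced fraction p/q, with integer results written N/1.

2/1

Shared (l₁,l₂,l₃)=(2,1,3): N and (l;000)² cancel in I_A²/I_B².
A: Δ = 0!·4!·2!/7! = 1/105; Racah Σ t=0..0: t=0:+1/12 = 1/12; ⇒ 3j(2 1 3; -1 -1 2)² = 2/21, sgn -1
B: Δ = 0!·4!·2!/7! = 1/105; Racah Σ t=0..0: t=0:+1/24 = 1/24; ⇒ 3j(2 1 3; -2 0 2)² = 1/21, sgn -1
I_A²/I_B² = (2/21)/(1/21) = 2/1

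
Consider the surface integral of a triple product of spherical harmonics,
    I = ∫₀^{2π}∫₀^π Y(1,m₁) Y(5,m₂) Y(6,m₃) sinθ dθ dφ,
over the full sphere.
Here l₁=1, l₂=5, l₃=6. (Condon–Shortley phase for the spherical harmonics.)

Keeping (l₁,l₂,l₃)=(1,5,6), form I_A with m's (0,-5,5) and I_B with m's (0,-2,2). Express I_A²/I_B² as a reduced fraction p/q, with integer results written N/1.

11/32

Same 1,5,6: normalisation and zero-m 3j drop out of the ratio.
A: Δ: 0! 2! 10! / 13! → 1/858; sum: t=0:+1/3628800 = 1/3628800; 3j²(1 5 6; 0 -5 5) = Δ·Π!·Σ² = 1/78  (sign -1)
B: Δ: 0! 2! 10! / 13! → 1/858; sum: t=0:+1/30240 = 1/30240; 3j²(1 5 6; 0 -2 2) = Δ·Π!·Σ² = 16/429  (sign +1)
I_A²/I_B² = (1/78)/(16/429) = 11/32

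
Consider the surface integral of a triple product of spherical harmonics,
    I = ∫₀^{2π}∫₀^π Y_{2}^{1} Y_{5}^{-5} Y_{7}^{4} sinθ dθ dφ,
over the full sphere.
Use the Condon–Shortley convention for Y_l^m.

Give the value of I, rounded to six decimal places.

0.037585

m-sum 0 ✓  L=14 even ✓  3≤7≤7 ✓
Π(2lᵢ+1) = 5×11×15 = 825
triangle coeff Δ(2,5,7) = 1/15015
Σ_t [0,0]: t=0:+1/57600 = 1/57600
(3j)²=21/715 [(2 5 7; 0 0 0)], sign=-1
Σ_t [0,0]: t=0:+1/21772800 = 1/21772800
(3j)²=1/1365 [(2 5 7; 1 -5 4)], sign=-1
⇒ 4πI² = 3/169
I = (+1)√(3/169/(4π)) = 0.03758481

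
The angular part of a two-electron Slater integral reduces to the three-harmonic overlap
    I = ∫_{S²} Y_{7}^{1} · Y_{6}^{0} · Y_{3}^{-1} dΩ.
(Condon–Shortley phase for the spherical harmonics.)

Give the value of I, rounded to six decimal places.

-0.072239

Rules hold: Σm=0, L=16 even, 1≤3≤13.
N = 15·13·7 = 1365
Δ = 10!·4!·2!/17! = 1/2042040
Racah Σ t=4..6: t=4:+1/207360 t=5:−1/57600 t=6:+1/207360 = -1/129600
⇒ 3j(7 6 3; 0 0 0)² = 168/12155, sgn +1
Racah Σ t=4..6: t=4:+1/138240 t=5:−1/86400 t=6:+1/829440 = -13/4147200
⇒ 3j(7 6 3; 1 0 -1)² = 13/3740, sgn -1
4πI² = N·(3j₀)²·(3jₘ)² = 11466/174845
I = -1·√(0.0655781/4π) = -0.07223945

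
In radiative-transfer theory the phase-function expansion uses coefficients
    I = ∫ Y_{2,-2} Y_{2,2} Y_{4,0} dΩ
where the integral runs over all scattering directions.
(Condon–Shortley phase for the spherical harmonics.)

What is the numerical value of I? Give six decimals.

0.040299

Checks pass: Σm=0; 8 even; l₃=4∈[0,4].
(2·2+1)(2·2+1)(2·4+1) = 225
Δ: 0! 4! 4! / 9! → 1/630
sum: t=0:+1/16 = 1/16
3j²(2 2 4; 0 0 0) = Δ·Π!·Σ² = 2/35  (sign +1)
sum: t=0:+1/576 = 1/576
3j²(2 2 4; -2 2 0) = Δ·Π!·Σ² = 1/630  (sign +1)
combine: 4πI² = 225·2/35·1/630 = 1/49
take √, sign +1: I = 0.04029926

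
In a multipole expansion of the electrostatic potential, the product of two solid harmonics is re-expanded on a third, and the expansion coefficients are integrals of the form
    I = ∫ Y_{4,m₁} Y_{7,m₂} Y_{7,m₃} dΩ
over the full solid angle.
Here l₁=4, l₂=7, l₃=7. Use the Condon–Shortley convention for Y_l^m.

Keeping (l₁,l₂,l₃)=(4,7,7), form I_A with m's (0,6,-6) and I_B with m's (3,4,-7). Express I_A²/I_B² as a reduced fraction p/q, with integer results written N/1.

117/245

Same 4,7,7: normalisation and zero-m 3j drop out of the ratio.
A: Δ: 4! 4! 10! / 19! → 1/58198140; sum: t=3:−1/130636800 t=4:+1/209018880 = -1/348364800; 3j²(4 7 7; 0 6 -6) = Δ·Π!·Σ² = 143/45220  (sign +1)
B: Δ: 4! 4! 10! / 19! → 1/58198140; sum: t=1:−1/522547200 = -1/522547200; 3j²(4 7 7; 3 4 -7) = Δ·Π!·Σ² = 77/11628  (sign -1)
I_A²/I_B² = (143/45220)/(77/11628) = 117/245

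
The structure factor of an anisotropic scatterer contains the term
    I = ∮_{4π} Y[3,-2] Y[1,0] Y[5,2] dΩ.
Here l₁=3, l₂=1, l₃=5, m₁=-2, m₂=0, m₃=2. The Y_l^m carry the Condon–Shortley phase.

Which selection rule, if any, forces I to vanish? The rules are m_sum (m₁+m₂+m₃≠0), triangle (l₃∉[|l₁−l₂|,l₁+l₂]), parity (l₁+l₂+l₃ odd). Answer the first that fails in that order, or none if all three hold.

triangle

azimuthal sum: -2 + 0 + 2 = 0  ✓
2 ≤ 5 ≤ 4 (triangle on l)  ✗
L = 3 + 1 + 5 = 9 (odd)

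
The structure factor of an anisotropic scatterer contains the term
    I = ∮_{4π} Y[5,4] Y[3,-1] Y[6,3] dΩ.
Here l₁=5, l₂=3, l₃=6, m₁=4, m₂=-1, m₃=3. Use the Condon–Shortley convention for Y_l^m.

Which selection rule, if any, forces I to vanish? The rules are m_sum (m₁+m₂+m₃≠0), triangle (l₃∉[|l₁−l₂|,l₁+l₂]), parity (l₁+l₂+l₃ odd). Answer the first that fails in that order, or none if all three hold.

m_sum

Σmᵢ = 6  ✗
l₃∈[|l₁−l₂|,l₁+l₂]=[2,8], have l₃=6
Σlᵢ = 14 ⇒ even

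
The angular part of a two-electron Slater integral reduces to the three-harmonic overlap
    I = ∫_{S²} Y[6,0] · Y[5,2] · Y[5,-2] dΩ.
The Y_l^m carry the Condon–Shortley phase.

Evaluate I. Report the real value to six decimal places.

-0.110455

Checks pass: Σm=0; 16 even; l₃=5∈[1,11].
(2·6+1)(2·5+1)(2·5+1) = 1573
Δ: 6! 6! 4! / 17! → 1/28588560
sum: t=1:−1/345600 t=2:+1/13824 t=3:−1/5184 t=4:+1/13824 t=5:−1/345600 = -7/129600
3j²(6 5 5; 0 0 0) = Δ·Π!·Σ² = 80/7293  (sign +1)
sum: t=3:−1/31104 t=4:+1/13824 t=5:−1/57600 t=6:+1/3110400 = 1/43200
3j²(6 5 5; 0 2 -2) = Δ·Π!·Σ² = 108/12155  (sign -1)
combine: 4πI² = 1573·80/7293·108/12155 = 576/3757
take √, sign -1: I = -0.11045508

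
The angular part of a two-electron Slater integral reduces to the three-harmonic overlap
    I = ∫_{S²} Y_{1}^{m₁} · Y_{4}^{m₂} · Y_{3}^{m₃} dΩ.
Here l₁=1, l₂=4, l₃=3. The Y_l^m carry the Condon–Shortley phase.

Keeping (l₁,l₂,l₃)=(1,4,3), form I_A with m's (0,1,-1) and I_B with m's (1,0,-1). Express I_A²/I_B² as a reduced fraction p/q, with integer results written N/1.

Same 1,4,3: normalisation and zero-m 3j drop out of the ratio.
A: Δ: 2! 0! 6! / 9! → 1/252; sum: t=1:−1/48 = -1/48; 3j²(1 4 3; 0 1 -1) = Δ·Π!·Σ² = 5/84  (sign -1)
B: Δ: 2! 0! 6! / 9! → 1/252; sum: t=0:+1/96 = 1/96; 3j²(1 4 3; 1 0 -1) = Δ·Π!·Σ² = 1/42  (sign +1)
I_A²/I_B² = (5/84)/(1/42) = 5/2

5/2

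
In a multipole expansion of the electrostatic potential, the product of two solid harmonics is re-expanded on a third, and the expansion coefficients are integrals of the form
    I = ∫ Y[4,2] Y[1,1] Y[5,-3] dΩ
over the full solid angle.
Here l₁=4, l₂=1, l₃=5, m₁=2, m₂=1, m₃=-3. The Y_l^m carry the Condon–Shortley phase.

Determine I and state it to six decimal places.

m-sum 0 ✓  L=10 even ✓  3≤5≤5 ✓
Π(2lᵢ+1) = 9×3×11 = 297
triangle coeff Δ(4,1,5) = 1/495
Σ_t [0,0]: t=0:+1/576 = 1/576
(3j)²=5/99 [(4 1 5; 0 0 0)], sign=-1
Σ_t [0,0]: t=0:+1/2880 = 1/2880
(3j)²=28/495 [(4 1 5; 2 1 -3)], sign=+1
⇒ 4πI² = 28/33
I = (-1)√(28/33/(4π)) = -0.25984664

-0.259847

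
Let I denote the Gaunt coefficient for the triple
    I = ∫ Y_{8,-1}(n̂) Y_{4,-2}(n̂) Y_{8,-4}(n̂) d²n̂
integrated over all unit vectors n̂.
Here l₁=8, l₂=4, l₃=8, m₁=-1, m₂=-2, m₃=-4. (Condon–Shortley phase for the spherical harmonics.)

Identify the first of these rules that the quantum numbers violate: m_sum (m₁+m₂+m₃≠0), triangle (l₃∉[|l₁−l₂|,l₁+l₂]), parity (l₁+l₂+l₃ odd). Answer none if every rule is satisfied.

m_sum

m₁+m₂+m₃ = -1 − 2 − 4 = -7  ✗
triangle: |8−4|=4 ≤ l₃=8 ≤ 8+4=12
parity: l₁+l₂+l₃ = 20 is even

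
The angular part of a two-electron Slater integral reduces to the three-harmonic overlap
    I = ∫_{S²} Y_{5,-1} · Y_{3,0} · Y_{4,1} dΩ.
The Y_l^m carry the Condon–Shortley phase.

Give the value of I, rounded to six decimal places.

Checks pass: Σm=0; 12 even; l₃=4∈[2,8].
(2·5+1)(2·3+1)(2·4+1) = 693
Δ: 4! 6! 2! / 13! → 1/180180
sum: t=1:−1/576 t=2:+1/144 t=3:−1/576 = 1/288
3j²(5 3 4; 0 0 0) = Δ·Π!·Σ² = 20/1001  (sign +1)
sum: t=1:−1/1440 t=2:+1/192 t=3:−1/432 = 19/8640
3j²(5 3 4; -1 0 1) = Δ·Π!·Σ² = 361/30030  (sign -1)
combine: 4πI² = 693·20/1001·361/30030 = 2166/13013
take √, sign -1: I = -0.11508947

-0.115089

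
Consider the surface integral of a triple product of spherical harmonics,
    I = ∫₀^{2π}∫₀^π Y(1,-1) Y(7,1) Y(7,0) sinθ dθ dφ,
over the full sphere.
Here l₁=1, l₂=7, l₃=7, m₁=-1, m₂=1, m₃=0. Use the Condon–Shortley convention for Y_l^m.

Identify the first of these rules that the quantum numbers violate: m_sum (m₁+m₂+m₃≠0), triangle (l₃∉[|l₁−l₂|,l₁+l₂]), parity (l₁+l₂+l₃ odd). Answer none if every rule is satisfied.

parity

m₁+m₂+m₃ = -1 + 1 + 0 = 0  ✓
triangle: |1−7|=6 ≤ l₃=7 ≤ 1+7=8  ✓
parity: l₁+l₂+l₃ = 15 is odd  ✗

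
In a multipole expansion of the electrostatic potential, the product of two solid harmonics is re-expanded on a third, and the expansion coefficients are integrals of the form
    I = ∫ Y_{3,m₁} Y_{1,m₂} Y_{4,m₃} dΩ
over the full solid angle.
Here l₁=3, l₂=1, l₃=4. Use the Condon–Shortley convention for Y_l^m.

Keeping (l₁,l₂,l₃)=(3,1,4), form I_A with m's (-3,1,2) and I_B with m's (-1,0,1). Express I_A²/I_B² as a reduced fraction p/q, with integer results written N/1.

Same 3,1,4: normalisation and zero-m 3j drop out of the ratio.
A: Δ: 0! 6! 2! / 9! → 1/252; sum: t=0:+1/1440 = 1/1440; 3j²(3 1 4; -3 1 2) = Δ·Π!·Σ² = 1/252  (sign +1)
B: Δ: 0! 6! 2! / 9! → 1/252; sum: t=0:+1/48 = 1/48; 3j²(3 1 4; -1 0 1) = Δ·Π!·Σ² = 5/84  (sign -1)
I_A²/I_B² = (1/252)/(5/84) = 1/15

1/15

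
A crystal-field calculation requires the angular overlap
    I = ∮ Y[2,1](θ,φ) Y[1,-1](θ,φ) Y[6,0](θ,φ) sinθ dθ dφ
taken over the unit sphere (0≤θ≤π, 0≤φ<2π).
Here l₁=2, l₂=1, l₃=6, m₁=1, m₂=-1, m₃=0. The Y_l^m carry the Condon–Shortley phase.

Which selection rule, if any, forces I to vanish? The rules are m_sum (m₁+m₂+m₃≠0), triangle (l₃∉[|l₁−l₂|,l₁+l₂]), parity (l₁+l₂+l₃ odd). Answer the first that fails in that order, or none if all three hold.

Σmᵢ = 0  ✓
l₃∈[|l₁−l₂|,l₁+l₂]=[1,3], have l₃=6  ✗
Σlᵢ = 9 ⇒ odd

triangle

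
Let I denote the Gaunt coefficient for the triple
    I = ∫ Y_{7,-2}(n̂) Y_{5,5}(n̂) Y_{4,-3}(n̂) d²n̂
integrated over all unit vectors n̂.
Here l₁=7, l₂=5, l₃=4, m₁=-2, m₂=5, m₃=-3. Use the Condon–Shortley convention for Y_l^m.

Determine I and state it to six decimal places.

-0.045821

m-sum 0 ✓  L=16 even ✓  2≤4≤12 ✓
Π(2lᵢ+1) = 15×11×9 = 1485
triangle coeff Δ(7,5,4) = 1/6126120
Σ_t [3,5]: t=3:−1/69120 t=4:+1/20736 t=5:−1/69120 = 1/51840
(3j)²=280/21879 [(7 5 4; 0 0 0)], sign=+1
Σ_t [8,8]: t=8:+1/9676800 = 1/9676800
(3j)²=27/19448 [(7 5 4; -2 5 -3)], sign=-1
⇒ 4πI² = 14175/537251
I = (-1)√(14175/537251/(4π)) = -0.04582136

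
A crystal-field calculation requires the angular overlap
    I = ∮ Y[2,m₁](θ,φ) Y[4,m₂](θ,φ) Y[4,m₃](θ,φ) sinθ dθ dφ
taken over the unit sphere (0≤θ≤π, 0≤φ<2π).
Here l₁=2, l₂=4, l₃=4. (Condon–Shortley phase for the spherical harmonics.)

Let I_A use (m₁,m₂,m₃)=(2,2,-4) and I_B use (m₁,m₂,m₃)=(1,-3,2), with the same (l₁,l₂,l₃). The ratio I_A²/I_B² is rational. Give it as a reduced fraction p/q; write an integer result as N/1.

l's match ⇒ only the (l;m) 3-j factors differ between A and B.
A: triangle coeff Δ(2,4,4) = 1/13860; Σ_t [0,0]: t=0:+1/2880 = 1/2880; (3j)²=2/165 [(2 4 4; 2 2 -4)], sign=+1
B: triangle coeff Δ(2,4,4) = 1/13860; Σ_t [0,1]: t=0:+1/240 t=1:−1/1440 = 1/288; (3j)²=5/132 [(2 4 4; 1 -3 2)], sign=+1
I_A²/I_B² = (2/165)/(5/132) = 8/25

8/25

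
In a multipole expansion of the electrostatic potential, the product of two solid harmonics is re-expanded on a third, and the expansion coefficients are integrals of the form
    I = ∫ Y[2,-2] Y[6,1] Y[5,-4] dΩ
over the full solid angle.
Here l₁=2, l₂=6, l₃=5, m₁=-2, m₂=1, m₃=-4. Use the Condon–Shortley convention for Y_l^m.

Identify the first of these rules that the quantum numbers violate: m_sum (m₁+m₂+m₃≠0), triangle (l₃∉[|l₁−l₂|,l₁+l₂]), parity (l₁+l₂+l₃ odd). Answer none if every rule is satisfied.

m₁+m₂+m₃ = -2 + 1 − 4 = -5  ✗
triangle: |2−6|=4 ≤ l₃=5 ≤ 2+6=8
parity: l₁+l₂+l₃ = 13 is odd

m_sum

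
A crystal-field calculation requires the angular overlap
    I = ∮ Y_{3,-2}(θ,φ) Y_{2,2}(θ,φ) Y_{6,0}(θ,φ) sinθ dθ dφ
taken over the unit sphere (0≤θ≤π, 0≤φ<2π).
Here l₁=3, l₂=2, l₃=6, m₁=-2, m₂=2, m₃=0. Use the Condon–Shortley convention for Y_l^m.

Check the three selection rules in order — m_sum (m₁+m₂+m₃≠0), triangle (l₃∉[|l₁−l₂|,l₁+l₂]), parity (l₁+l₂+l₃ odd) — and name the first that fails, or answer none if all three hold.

Σmᵢ = 0  ✓
l₃∈[|l₁−l₂|,l₁+l₂]=[1,5], have l₃=6  ✗
Σlᵢ = 11 ⇒ odd

triangle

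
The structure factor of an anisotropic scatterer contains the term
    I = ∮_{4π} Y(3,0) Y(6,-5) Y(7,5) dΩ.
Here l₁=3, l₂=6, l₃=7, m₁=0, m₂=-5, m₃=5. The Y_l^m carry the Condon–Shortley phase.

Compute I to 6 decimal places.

0.161723

m-sum 0 ✓  L=16 even ✓  3≤7≤9 ✓
Π(2lᵢ+1) = 7×13×15 = 1365
triangle coeff Δ(3,6,7) = 1/2042040
Σ_t [0,2]: t=0:+1/207360 t=1:−1/57600 t=2:+1/207360 = -1/129600
(3j)²=168/12155 [(3 6 7; 0 0 0)], sign=+1
Σ_t [0,1]: t=0:+1/4354560 t=1:−1/14515200 = 1/6220800
(3j)²=77/4420 [(3 6 7; 0 -5 5)], sign=+1
⇒ 4πI² = 6174/18785
I = (+1)√(6174/18785/(4π)) = 0.16172337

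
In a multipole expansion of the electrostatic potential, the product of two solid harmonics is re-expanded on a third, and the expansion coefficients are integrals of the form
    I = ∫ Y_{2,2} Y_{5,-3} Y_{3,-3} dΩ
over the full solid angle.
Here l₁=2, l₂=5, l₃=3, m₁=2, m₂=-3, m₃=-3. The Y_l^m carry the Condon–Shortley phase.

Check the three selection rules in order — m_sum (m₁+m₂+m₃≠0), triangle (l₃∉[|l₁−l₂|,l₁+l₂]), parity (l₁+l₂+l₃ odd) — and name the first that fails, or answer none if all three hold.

m_sum

Σmᵢ = -4  ✗
l₃∈[|l₁−l₂|,l₁+l₂]=[3,7], have l₃=3
Σlᵢ = 10 ⇒ even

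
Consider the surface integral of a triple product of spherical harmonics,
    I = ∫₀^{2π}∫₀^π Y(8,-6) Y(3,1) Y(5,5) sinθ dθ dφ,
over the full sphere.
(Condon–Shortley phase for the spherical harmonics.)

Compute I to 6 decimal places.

0.132830

Checks pass: Σm=0; 16 even; l₃=5∈[5,11].
(2·8+1)(2·3+1)(2·5+1) = 1309
Δ: 6! 10! 0! / 17! → 1/136136
sum: t=3:−1/518400 = -1/518400
3j²(8 3 5; 0 0 0) = Δ·Π!·Σ² = 56/2431  (sign +1)
sum: t=4:+1/174182400 = 1/174182400
3j²(8 3 5; -6 1 5) = Δ·Π!·Σ² = 1/136  (sign +1)
combine: 4πI² = 1309·56/2431·1/136 = 49/221
take √, sign +1: I = 0.13283024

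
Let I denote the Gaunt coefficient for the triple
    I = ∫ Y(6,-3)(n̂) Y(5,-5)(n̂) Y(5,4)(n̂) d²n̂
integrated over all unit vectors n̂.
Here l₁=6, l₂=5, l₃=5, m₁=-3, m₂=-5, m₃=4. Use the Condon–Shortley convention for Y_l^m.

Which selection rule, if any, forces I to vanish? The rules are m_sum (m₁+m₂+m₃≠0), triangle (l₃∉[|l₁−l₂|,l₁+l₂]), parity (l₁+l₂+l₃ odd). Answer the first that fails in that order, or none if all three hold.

m_sum

Σmᵢ = -4  ✗
l₃∈[|l₁−l₂|,l₁+l₂]=[1,11], have l₃=5
Σlᵢ = 16 ⇒ even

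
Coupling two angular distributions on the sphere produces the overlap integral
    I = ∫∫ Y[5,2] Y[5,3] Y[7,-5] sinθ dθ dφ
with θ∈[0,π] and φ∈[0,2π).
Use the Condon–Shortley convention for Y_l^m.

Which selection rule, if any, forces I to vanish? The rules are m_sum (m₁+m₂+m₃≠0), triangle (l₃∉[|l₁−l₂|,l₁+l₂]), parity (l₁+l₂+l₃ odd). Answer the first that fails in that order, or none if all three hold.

Σmᵢ = 0  ✓
l₃∈[|l₁−l₂|,l₁+l₂]=[0,10], have l₃=7  ✓
Σlᵢ = 17 ⇒ odd  ✗

parity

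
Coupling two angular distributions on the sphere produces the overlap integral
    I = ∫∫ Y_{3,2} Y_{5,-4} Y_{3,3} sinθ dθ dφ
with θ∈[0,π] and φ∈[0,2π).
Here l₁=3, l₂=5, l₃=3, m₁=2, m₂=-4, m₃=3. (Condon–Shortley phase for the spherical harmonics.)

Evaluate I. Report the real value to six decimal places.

Σmᵢ = 1 ≠ 0, so the φ-integral vanishes; I = 0

0.000000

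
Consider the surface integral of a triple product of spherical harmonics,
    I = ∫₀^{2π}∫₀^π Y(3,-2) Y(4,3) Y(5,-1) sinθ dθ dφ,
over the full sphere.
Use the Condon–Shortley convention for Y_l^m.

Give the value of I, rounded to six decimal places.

Checks pass: Σm=0; 12 even; l₃=5∈[1,7].
(2·3+1)(2·4+1)(2·5+1) = 693
Δ: 2! 4! 6! / 13! → 1/180180
sum: t=0:+1/576 t=1:−1/144 t=2:+1/576 = -1/288
3j²(3 4 5; 0 0 0) = Δ·Π!·Σ² = 20/1001  (sign +1)
sum: t=1:−1/17280 t=2:+1/1440 = 11/17280
3j²(3 4 5; -2 3 -1) = Δ·Π!·Σ² = 11/468  (sign +1)
combine: 4πI² = 693·20/1001·11/468 = 55/169
take √, sign +1: I = 0.16092854

0.160929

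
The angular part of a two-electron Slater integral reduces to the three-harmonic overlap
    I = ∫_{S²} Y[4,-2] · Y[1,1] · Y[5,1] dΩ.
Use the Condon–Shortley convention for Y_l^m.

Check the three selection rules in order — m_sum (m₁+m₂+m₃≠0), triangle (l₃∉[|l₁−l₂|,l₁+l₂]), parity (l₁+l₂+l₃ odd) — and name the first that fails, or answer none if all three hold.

azimuthal sum: -2 + 1 + 1 = 0  ✓
3 ≤ 5 ≤ 5 (triangle on l)  ✓
L = 4 + 1 + 5 = 10 (even)  ✓

none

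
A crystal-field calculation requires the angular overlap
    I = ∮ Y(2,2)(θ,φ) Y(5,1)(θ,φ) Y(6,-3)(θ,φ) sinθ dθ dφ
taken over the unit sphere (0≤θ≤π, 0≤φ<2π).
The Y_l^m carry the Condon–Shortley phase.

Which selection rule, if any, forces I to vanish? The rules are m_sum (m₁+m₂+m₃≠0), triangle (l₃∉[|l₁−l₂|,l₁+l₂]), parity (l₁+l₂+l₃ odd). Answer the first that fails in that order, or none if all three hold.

parity

m₁+m₂+m₃ = 2 + 1 − 3 = 0  ✓
triangle: |2−5|=3 ≤ l₃=6 ≤ 2+5=7  ✓
parity: l₁+l₂+l₃ = 13 is odd  ✗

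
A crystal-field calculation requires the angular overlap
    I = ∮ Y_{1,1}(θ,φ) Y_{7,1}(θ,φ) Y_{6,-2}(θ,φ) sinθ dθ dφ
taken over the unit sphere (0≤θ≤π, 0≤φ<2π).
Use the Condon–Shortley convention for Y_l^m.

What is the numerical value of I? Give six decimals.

-0.135514

Checks pass: Σm=0; 14 even; l₃=6∈[6,8].
(2·1+1)(2·7+1)(2·6+1) = 585
Δ: 2! 0! 12! / 15! → 1/1365
sum: t=1:−1/518400 = -1/518400
3j²(1 7 6; 0 0 0) = Δ·Π!·Σ² = 7/195  (sign -1)
sum: t=0:+1/1935360 = 1/1935360
3j²(1 7 6; 1 1 -2) = Δ·Π!·Σ² = 1/91  (sign +1)
combine: 4πI² = 585·7/195·1/91 = 3/13
take √, sign -1: I = -0.13551395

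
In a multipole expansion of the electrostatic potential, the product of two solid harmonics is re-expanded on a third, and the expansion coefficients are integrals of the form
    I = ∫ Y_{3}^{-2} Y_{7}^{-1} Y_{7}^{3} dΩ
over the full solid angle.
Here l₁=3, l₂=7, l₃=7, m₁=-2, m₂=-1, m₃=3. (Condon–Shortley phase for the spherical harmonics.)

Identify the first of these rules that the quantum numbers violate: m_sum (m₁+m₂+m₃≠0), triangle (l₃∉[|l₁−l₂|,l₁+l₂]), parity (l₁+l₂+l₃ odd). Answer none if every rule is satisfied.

m₁+m₂+m₃ = -2 − 1 + 3 = 0  ✓
triangle: |3−7|=4 ≤ l₃=7 ≤ 3+7=10  ✓
parity: l₁+l₂+l₃ = 17 is odd  ✗

parity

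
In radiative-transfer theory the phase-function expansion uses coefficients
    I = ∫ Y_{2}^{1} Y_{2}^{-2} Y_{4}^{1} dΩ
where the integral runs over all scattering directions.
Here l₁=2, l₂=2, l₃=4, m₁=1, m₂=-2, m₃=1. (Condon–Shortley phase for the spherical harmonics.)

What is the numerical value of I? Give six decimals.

m-sum 0 ✓  L=8 even ✓  0≤4≤4 ✓
Π(2lᵢ+1) = 5×5×9 = 225
triangle coeff Δ(2,2,4) = 1/630
Σ_t [0,0]: t=0:+1/16 = 1/16
(3j)²=2/35 [(2 2 4; 0 0 0)], sign=+1
Σ_t [0,0]: t=0:+1/144 = 1/144
(3j)²=1/126 [(2 2 4; 1 -2 1)], sign=-1
⇒ 4πI² = 5/49
I = (-1)√(5/49/(4π)) = -0.09011188

-0.090112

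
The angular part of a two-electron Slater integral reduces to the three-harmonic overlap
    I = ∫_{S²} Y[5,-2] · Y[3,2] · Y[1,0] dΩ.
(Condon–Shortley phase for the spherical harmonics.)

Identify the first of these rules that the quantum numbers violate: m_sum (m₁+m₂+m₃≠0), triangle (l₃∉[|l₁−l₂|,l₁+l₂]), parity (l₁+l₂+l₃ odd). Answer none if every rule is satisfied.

m₁+m₂+m₃ = -2 + 2 + 0 = 0  ✓
triangle: |5−3|=2 ≤ l₃=1 ≤ 5+3=8  ✗
parity: l₁+l₂+l₃ = 9 is odd

triangle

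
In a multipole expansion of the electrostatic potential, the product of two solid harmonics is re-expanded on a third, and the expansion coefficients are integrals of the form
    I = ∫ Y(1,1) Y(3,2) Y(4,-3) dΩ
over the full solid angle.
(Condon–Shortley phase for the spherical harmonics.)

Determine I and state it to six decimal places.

-0.282095

Checks pass: Σm=0; 8 even; l₃=4∈[2,4].
(2·1+1)(2·3+1)(2·4+1) = 189
Δ: 0! 2! 6! / 9! → 1/252
sum: t=0:+1/36 = 1/36
3j²(1 3 4; 0 0 0) = Δ·Π!·Σ² = 4/63  (sign +1)
sum: t=0:+1/240 = 1/240
3j²(1 3 4; 1 2 -3) = Δ·Π!·Σ² = 1/12  (sign -1)
combine: 4πI² = 189·4/63·1/12 = 1/1
take √, sign -1: I = -0.28209479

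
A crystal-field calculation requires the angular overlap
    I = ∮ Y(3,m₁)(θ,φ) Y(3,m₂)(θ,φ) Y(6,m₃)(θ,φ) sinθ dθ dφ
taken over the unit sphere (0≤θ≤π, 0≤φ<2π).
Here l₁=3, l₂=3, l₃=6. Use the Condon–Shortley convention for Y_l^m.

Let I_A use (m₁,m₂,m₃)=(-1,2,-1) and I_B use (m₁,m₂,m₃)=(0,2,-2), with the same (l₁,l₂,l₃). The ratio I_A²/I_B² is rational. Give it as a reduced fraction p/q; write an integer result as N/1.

l's match ⇒ only the (l;m) 3-j factors differ between A and B.
A: triangle coeff Δ(3,3,6) = 1/12012; Σ_t [0,0]: t=0:+1/5760 = 1/5760; (3j)²=5/572 [(3 3 6; -1 2 -1)], sign=-1
B: triangle coeff Δ(3,3,6) = 1/12012; Σ_t [0,0]: t=0:+1/4320 = 1/4320; (3j)²=8/429 [(3 3 6; 0 2 -2)], sign=+1
I_A²/I_B² = (5/572)/(8/429) = 15/32

15/32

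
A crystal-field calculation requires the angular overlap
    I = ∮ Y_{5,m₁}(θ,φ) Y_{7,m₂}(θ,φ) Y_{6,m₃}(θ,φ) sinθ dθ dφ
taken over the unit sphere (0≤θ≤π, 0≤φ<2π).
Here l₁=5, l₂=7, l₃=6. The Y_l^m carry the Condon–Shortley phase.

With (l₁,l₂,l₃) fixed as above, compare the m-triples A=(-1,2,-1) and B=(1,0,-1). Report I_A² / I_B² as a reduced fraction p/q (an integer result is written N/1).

l's match ⇒ only the (l;m) 3-j factors differ between A and B.
A: triangle coeff Δ(5,7,6) = 1/174594420; Σ_t [2,6]: t=2:+1/5806080 t=3:−1/311040 t=4:+1/138240 t=5:−1/414720 t=6:+1/12441600 = 1/537600; (3j)²=2916/323323 [(5 7 6; -1 2 -1)], sign=-1
B: triangle coeff Δ(5,7,6) = 1/174594420; Σ_t [0,4]: t=0:+1/87091200 t=1:−1/1036800 t=2:+1/138240 t=3:−1/124416 t=4:+1/829440 = -1/1814400; (3j)²=64/138567 [(5 7 6; 1 0 -1)], sign=+1
I_A²/I_B² = (2916/323323)/(64/138567) = 2187/112

2187/112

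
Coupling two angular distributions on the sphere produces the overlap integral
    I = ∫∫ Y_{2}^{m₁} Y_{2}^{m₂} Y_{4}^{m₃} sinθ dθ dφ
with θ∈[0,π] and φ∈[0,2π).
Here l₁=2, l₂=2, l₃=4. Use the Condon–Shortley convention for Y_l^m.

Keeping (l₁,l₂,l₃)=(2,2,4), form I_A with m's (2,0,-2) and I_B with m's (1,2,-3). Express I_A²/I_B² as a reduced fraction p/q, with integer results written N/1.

3/7

Shared (l₁,l₂,l₃)=(2,2,4): N and (l;000)² cancel in I_A²/I_B².
A: Δ = 0!·4!·4!/9! = 1/630; Racah Σ t=0..0: t=0:+1/96 = 1/96; ⇒ 3j(2 2 4; 2 0 -2)² = 1/42, sgn +1
B: Δ = 0!·4!·4!/9! = 1/630; Racah Σ t=0..0: t=0:+1/144 = 1/144; ⇒ 3j(2 2 4; 1 2 -3)² = 1/18, sgn -1
I_A²/I_B² = (1/42)/(1/18) = 3/7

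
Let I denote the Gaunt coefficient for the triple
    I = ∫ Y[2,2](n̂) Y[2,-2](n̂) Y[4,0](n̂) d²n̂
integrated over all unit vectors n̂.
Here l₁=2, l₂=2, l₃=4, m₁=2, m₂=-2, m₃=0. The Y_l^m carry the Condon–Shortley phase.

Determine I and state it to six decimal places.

Rules hold: Σm=0, L=8 even, 0≤4≤4.
N = 5·5·9 = 225
Δ = 0!·4!·4!/9! = 1/630
Racah Σ t=0..0: t=0:+1/16 = 1/16
⇒ 3j(2 2 4; 0 0 0)² = 2/35, sgn +1
Racah Σ t=0..0: t=0:+1/576 = 1/576
⇒ 3j(2 2 4; 2 -2 0)² = 1/630, sgn +1
4πI² = N·(3j₀)²·(3jₘ)² = 1/49
I = +1·√(0.0204082/4π) = 0.04029926

0.040299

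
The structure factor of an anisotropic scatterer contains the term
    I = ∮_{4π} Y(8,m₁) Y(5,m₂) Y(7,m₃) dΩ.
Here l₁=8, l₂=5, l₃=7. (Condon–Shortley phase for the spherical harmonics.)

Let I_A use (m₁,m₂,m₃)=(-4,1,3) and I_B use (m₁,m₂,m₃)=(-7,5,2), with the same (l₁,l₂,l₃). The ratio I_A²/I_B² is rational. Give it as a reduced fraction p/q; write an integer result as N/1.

289/975

Shared (l₁,l₂,l₃)=(8,5,7): N and (l;000)² cancel in I_A²/I_B².
A: Δ = 6!·10!·4!/21! = 1/814773960; Racah Σ t=2..6: t=2:+1/4180377600 t=3:−1/78382080 t=4:+1/15482880 t=5:−1/21772800 t=6:+1/298598400 = 17/1791590400; ⇒ 3j(8 5 7; -4 1 3)² = 17/8892, sgn +1
B: Δ = 6!·10!·4!/21! = 1/814773960; Racah Σ t=6..6: t=6:+1/6270566400 = 1/6270566400; ⇒ 3j(8 5 7; -7 5 2)² = 25/3876, sgn -1
I_A²/I_B² = (17/8892)/(25/3876) = 289/975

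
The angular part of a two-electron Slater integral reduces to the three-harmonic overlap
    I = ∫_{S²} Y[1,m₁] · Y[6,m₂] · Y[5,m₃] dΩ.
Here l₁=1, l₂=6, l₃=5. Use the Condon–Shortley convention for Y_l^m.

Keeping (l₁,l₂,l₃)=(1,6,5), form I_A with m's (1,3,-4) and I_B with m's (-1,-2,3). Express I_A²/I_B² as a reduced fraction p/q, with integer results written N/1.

1/2

l's match ⇒ only the (l;m) 3-j factors differ between A and B.
A: triangle coeff Δ(1,6,5) = 1/858; Σ_t [0,0]: t=0:+1/725760 = 1/725760; (3j)²=1/286 [(1 6 5; 1 3 -4)], sign=-1
B: triangle coeff Δ(1,6,5) = 1/858; Σ_t [2,2]: t=2:+1/161280 = 1/161280; (3j)²=1/143 [(1 6 5; -1 -2 3)], sign=+1
I_A²/I_B² = (1/286)/(1/143) = 1/2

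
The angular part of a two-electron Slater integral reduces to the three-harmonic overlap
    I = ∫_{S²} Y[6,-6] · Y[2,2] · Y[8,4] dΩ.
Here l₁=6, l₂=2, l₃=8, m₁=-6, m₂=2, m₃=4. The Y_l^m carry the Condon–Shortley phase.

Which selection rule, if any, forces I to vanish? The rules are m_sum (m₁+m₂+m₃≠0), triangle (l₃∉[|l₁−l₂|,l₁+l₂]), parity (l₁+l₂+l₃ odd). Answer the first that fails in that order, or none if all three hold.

none

m₁+m₂+m₃ = -6 + 2 + 4 = 0  ✓
triangle: |6−2|=4 ≤ l₃=8 ≤ 6+2=8  ✓
parity: l₁+l₂+l₃ = 16 is even  ✓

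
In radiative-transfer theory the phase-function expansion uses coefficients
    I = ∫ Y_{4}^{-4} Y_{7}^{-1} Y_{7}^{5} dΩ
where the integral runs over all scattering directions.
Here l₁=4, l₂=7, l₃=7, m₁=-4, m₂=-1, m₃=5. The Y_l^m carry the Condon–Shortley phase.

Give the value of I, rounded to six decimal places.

-0.118882

m-sum 0 ✓  L=18 even ✓  3≤7≤11 ✓
Π(2lᵢ+1) = 9×15×15 = 2025
triangle coeff Δ(4,7,7) = 1/58198140
Σ_t [0,4]: t=0:+1/17418240 t=1:−1/622080 t=2:+1/230400 t=3:−1/622080 t=4:+1/17418240 = 1/806400
(3j)²=2268/230945 [(4 7 7; 0 0 0)], sign=-1
Σ_t [4,4]: t=4:+1/46448640 = 1/46448640
(3j)²=75/8398 [(4 7 7; -4 -1 5)], sign=+1
⇒ 4πI² = 34445250/193947611
I = (-1)√(34445250/193947611/(4π)) = -0.11888239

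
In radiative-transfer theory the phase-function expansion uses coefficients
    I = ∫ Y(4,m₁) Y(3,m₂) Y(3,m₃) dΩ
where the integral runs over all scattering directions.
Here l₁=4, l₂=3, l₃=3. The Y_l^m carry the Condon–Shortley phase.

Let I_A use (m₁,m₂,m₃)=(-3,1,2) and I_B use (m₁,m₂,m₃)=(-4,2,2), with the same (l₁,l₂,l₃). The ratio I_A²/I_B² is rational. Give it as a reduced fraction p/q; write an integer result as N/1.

1/5

Shared (l₁,l₂,l₃)=(4,3,3): N and (l;000)² cancel in I_A²/I_B².
A: Δ = 4!·4!·2!/11! = 1/34650; Racah Σ t=3..4: t=3:−1/144 t=4:+1/288 = -1/288; ⇒ 3j(4 3 3; -3 1 2)² = 1/99, sgn +1
B: Δ = 4!·4!·2!/11! = 1/34650; Racah Σ t=4..4: t=4:+1/576 = 1/576; ⇒ 3j(4 3 3; -4 2 2)² = 5/99, sgn -1
I_A²/I_B² = (1/99)/(5/99) = 1/5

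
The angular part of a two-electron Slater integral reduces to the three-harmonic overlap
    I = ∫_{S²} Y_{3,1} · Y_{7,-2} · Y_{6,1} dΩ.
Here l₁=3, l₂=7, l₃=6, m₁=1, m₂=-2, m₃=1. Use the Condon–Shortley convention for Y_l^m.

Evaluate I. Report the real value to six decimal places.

Checks pass: Σm=0; 16 even; l₃=6∈[4,10].
(2·3+1)(2·7+1)(2·6+1) = 1365
Δ: 4! 2! 10! / 17! → 1/2042040
sum: t=1:−1/207360 t=2:+1/57600 t=3:−1/207360 = 1/129600
3j²(3 7 6; 0 0 0) = Δ·Π!·Σ² = 168/12155  (sign +1)
sum: t=0:+1/691200 t=1:−1/103680 t=2:+1/241920 = -59/14515200
3j²(3 7 6; 1 -2 1) = Δ·Π!·Σ² = 3481/340340  (sign +1)
combine: 4πI² = 1365·168/12155·3481/340340 = 438606/2272985
take √, sign +1: I = 0.12391791

0.123918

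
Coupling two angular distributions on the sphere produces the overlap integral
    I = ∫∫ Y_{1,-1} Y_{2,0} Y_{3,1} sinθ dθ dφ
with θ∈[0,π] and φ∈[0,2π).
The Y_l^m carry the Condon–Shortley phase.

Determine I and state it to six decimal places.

-0.202301

m-sum 0 ✓  L=6 even ✓  1≤3≤3 ✓
Π(2lᵢ+1) = 3×5×7 = 105
triangle coeff Δ(1,2,3) = 1/105
Σ_t [0,0]: t=0:+1/4 = 1/4
(3j)²=3/35 [(1 2 3; 0 0 0)], sign=-1
Σ_t [0,0]: t=0:+1/8 = 1/8
(3j)²=2/35 [(1 2 3; -1 0 1)], sign=+1
⇒ 4πI² = 18/35
I = (-1)√(18/35/(4π)) = -0.20230066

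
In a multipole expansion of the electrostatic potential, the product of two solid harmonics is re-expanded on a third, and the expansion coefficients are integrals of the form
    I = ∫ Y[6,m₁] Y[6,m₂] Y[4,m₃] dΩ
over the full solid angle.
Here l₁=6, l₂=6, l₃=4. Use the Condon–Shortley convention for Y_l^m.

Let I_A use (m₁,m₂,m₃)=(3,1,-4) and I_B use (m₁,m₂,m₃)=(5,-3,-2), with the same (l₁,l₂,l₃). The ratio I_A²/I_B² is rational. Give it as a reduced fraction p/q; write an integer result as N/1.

l's match ⇒ only the (l;m) 3-j factors differ between A and B.
A: triangle coeff Δ(6,6,4) = 1/15315300; Σ_t [3,3]: t=3:−1/414720 = -1/414720; (3j)²=49/2431 [(6 6 4; 3 1 -4)], sign=-1
B: triangle coeff Δ(6,6,4) = 1/15315300; Σ_t [0,1]: t=0:+1/1451520 t=1:−1/483840 = -1/725760; (3j)²=24/1547 [(6 6 4; 5 -3 -2)], sign=-1
I_A²/I_B² = (49/2431)/(24/1547) = 343/264

343/264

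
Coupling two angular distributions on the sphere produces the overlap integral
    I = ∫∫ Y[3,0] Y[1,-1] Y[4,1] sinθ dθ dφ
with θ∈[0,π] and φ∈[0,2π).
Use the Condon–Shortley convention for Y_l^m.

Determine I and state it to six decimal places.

-0.194664

Checks pass: Σm=0; 8 even; l₃=4∈[2,4].
(2·3+1)(2·1+1)(2·4+1) = 189
Δ: 0! 6! 2! / 9! → 1/252
sum: t=0:+1/36 = 1/36
3j²(3 1 4; 0 0 0) = Δ·Π!·Σ² = 4/63  (sign +1)
sum: t=0:+1/72 = 1/72
3j²(3 1 4; 0 -1 1) = Δ·Π!·Σ² = 5/126  (sign -1)
combine: 4πI² = 189·4/63·5/126 = 10/21
take √, sign -1: I = -0.19466390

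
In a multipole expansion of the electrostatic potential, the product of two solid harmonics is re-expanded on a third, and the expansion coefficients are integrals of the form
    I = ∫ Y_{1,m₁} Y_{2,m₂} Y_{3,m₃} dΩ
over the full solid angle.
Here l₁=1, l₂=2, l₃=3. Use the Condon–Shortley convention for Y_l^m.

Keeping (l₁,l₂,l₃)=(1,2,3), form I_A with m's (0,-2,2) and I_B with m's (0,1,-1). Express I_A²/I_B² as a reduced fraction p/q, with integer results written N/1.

Shared (l₁,l₂,l₃)=(1,2,3): N and (l;000)² cancel in I_A²/I_B².
A: Δ = 0!·2!·4!/7! = 1/105; Racah Σ t=0..0: t=0:+1/24 = 1/24; ⇒ 3j(1 2 3; 0 -2 2)² = 1/21, sgn -1
B: Δ = 0!·2!·4!/7! = 1/105; Racah Σ t=0..0: t=0:+1/6 = 1/6; ⇒ 3j(1 2 3; 0 1 -1)² = 8/105, sgn +1
I_A²/I_B² = (1/21)/(8/105) = 5/8

5/8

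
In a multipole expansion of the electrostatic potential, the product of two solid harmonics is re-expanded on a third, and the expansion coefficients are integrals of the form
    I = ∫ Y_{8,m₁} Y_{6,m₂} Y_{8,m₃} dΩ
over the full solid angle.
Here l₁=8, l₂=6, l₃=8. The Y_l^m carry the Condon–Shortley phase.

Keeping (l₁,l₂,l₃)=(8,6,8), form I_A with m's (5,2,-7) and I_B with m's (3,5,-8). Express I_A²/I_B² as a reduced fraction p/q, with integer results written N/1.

13/44

Same 8,6,8: normalisation and zero-m 3j drop out of the ratio.
A: Δ: 6! 10! 6! / 23! → 1/13742520792; sum: t=2:+1/12541132800 t=3:−1/15676416000 = 1/62705664000; 3j²(8 6 8; 5 2 -7) = Δ·Π!·Σ² = 13/14858  (sign -1)
B: Δ: 6! 10! 6! / 23! → 1/13742520792; sum: t=5:−1/313528320000 = -1/313528320000; 3j²(8 6 8; 3 5 -8) = Δ·Π!·Σ² = 22/7429  (sign -1)
I_A²/I_B² = (13/14858)/(22/7429) = 13/44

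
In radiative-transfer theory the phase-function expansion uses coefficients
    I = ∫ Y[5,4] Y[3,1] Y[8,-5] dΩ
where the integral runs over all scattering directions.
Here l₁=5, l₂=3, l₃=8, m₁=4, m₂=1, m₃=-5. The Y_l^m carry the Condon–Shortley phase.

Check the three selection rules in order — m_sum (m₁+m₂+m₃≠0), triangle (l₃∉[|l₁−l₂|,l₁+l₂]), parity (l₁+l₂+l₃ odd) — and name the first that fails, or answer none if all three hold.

none

m₁+m₂+m₃ = 4 + 1 − 5 = 0  ✓
triangle: |5−3|=2 ≤ l₃=8 ≤ 5+3=8  ✓
parity: l₁+l₂+l₃ = 16 is even  ✓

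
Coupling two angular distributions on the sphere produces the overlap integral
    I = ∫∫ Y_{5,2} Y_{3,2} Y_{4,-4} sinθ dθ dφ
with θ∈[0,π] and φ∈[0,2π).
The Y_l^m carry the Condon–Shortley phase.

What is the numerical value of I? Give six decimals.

Checks pass: Σm=0; 12 even; l₃=4∈[2,8].
(2·5+1)(2·3+1)(2·4+1) = 693
Δ: 4! 6! 2! / 13! → 1/180180
sum: t=1:−1/576 t=2:+1/144 t=3:−1/576 = 1/288
3j²(5 3 4; 0 0 0) = Δ·Π!·Σ² = 20/1001  (sign +1)
sum: t=3:−1/8640 = -1/8640
3j²(5 3 4; 2 2 -4) = Δ·Π!·Σ² = 14/1287  (sign -1)
combine: 4πI² = 693·20/1001·14/1287 = 280/1859
take √, sign -1: I = -0.10947990

-0.109480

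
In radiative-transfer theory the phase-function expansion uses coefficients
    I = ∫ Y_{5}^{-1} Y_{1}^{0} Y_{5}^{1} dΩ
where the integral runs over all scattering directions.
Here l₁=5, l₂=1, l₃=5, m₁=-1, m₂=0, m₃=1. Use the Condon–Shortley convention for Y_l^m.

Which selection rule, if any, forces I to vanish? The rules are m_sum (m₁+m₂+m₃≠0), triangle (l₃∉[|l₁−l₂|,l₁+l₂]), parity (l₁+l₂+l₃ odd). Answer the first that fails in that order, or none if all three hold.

Σmᵢ = 0  ✓
l₃∈[|l₁−l₂|,l₁+l₂]=[4,6], have l₃=5  ✓
Σlᵢ = 11 ⇒ odd  ✗

parity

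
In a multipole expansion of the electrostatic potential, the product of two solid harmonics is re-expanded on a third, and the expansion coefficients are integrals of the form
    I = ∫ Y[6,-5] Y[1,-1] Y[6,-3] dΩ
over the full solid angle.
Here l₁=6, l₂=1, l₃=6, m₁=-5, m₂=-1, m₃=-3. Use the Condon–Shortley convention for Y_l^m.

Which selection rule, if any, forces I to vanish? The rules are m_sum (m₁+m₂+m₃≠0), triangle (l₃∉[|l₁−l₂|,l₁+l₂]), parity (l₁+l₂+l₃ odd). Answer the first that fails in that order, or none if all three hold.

m_sum

Σmᵢ = -9  ✗
l₃∈[|l₁−l₂|,l₁+l₂]=[5,7], have l₃=6
Σlᵢ = 13 ⇒ odd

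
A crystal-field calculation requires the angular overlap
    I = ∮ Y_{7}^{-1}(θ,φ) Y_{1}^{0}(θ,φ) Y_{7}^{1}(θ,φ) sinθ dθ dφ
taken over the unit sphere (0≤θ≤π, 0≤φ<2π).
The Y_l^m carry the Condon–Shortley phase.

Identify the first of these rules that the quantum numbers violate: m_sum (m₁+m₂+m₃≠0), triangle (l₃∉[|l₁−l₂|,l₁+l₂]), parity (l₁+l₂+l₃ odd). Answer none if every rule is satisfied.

parity

m₁+m₂+m₃ = -1 + 0 + 1 = 0  ✓
triangle: |7−1|=6 ≤ l₃=7 ≤ 7+1=8  ✓
parity: l₁+l₂+l₃ = 15 is odd  ✗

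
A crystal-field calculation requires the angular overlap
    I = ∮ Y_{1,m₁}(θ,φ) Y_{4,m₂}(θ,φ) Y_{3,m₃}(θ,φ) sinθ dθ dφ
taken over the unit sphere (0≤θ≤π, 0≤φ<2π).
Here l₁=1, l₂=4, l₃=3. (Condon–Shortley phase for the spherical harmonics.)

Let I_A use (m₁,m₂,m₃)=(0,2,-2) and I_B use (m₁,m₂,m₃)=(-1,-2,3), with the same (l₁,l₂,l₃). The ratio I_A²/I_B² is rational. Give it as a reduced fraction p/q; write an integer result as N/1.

12/1

Shared (l₁,l₂,l₃)=(1,4,3): N and (l;000)² cancel in I_A²/I_B².
A: Δ = 2!·0!·6!/9! = 1/252; Racah Σ t=1..1: t=1:−1/120 = -1/120; ⇒ 3j(1 4 3; 0 2 -2)² = 1/21, sgn +1
B: Δ = 2!·0!·6!/9! = 1/252; Racah Σ t=2..2: t=2:+1/1440 = 1/1440; ⇒ 3j(1 4 3; -1 -2 3)² = 1/252, sgn +1
I_A²/I_B² = (1/21)/(1/252) = 12/1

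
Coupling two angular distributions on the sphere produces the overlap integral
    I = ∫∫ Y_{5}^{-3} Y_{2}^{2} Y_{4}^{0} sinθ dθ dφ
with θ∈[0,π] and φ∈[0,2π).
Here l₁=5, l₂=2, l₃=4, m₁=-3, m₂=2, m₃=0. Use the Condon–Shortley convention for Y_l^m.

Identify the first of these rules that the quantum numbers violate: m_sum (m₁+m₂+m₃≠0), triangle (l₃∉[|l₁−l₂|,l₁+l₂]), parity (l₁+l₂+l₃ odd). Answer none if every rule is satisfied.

m_sum

Σmᵢ = -1  ✗
l₃∈[|l₁−l₂|,l₁+l₂]=[3,7], have l₃=4
Σlᵢ = 11 ⇒ odd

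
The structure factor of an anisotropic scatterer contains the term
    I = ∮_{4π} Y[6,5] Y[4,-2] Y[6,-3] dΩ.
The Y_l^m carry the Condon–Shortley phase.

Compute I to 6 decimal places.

-0.147064

Checks pass: Σm=0; 16 even; l₃=6∈[2,10].
(2·6+1)(2·4+1)(2·6+1) = 1521
Δ: 4! 8! 4! / 17! → 1/15315300
sum: t=0:+1/829440 t=1:−1/25920 t=2:+1/9216 t=3:−1/25920 t=4:+1/829440 = 7/207360
3j²(6 4 6; 0 0 0) = Δ·Π!·Σ² = 28/2431  (sign +1)
sum: t=0:+1/483840 t=1:−1/1451520 = 1/725760
3j²(6 4 6; 5 -2 -3) = Δ·Π!·Σ² = 24/1547  (sign -1)
combine: 4πI² = 1521·28/2431·24/1547 = 864/3179
take √, sign -1: I = -0.14706410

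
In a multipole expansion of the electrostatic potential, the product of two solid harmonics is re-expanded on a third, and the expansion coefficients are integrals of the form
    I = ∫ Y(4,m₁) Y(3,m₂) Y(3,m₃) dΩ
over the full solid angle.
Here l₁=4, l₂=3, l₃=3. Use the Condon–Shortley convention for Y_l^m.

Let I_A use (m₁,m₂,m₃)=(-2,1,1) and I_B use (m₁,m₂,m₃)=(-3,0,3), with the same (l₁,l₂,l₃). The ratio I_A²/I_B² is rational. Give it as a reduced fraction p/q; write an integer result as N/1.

40/63

l's match ⇒ only the (l;m) 3-j factors differ between A and B.
A: triangle coeff Δ(4,3,3) = 1/34650; Σ_t [2,4]: t=2:+1/192 t=3:−1/36 t=4:+1/192 = -5/288; (3j)²=20/693 [(4 3 3; -2 1 1)], sign=-1
B: triangle coeff Δ(4,3,3) = 1/34650; Σ_t [3,3]: t=3:−1/288 = -1/288; (3j)²=1/22 [(4 3 3; -3 0 3)], sign=-1
I_A²/I_B² = (20/693)/(1/22) = 40/63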